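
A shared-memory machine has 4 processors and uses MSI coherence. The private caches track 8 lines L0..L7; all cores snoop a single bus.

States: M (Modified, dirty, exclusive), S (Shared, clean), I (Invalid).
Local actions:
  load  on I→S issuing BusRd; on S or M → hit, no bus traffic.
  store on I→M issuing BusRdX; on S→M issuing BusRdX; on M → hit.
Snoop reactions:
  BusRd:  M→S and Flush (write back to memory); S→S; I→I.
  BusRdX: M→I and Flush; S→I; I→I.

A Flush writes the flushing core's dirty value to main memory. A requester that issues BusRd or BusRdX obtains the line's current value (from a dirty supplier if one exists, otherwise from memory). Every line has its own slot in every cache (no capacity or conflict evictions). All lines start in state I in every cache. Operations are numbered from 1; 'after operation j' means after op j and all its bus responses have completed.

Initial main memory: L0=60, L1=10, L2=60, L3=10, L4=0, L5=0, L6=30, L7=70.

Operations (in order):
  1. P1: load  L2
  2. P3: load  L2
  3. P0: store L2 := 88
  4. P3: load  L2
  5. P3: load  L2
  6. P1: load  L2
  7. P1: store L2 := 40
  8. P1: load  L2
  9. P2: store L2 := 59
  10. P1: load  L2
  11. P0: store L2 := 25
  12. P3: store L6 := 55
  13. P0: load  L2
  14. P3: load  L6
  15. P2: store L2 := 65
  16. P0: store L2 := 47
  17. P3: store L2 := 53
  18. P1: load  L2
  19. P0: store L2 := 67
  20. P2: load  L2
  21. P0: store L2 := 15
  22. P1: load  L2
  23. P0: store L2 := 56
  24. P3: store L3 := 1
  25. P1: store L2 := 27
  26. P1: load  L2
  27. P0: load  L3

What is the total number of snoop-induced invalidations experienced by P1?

step 1: P1: load  L2  ⟶  ISII  (L2)  txn=BusRd  M[L2]=60
step 2: P3: load  L2  ⟶  ISIS  (L2)  txn=BusRd  M[L2]=60
step 3: P0: store L2 := 88  ⟶  MIII  (L2)  txn=BusRdX  M[L2]=60
step 4: P3: load  L2  ⟶  SIIS  (L2)  txn=BusRd+Flush  M[L2]=88
step 5: P3: load  L2  ⟶  SIIS  (L2)  txn=∅  M[L2]=88
step 6: P1: load  L2  ⟶  SSIS  (L2)  txn=BusRd  M[L2]=88
step 7: P1: store L2 := 40  ⟶  IMII  (L2)  txn=BusRdX  M[L2]=88
step 8: P1: load  L2  ⟶  IMII  (L2)  txn=∅  M[L2]=88
step 9: P2: store L2 := 59  ⟶  IIMI  (L2)  txn=BusRdX+Flush  M[L2]=40
step 10: P1: load  L2  ⟶  ISSI  (L2)  txn=BusRd+Flush  M[L2]=59
step 11: P0: store L2 := 25  ⟶  MIII  (L2)  txn=BusRdX  M[L2]=59
step 12: P3: store L6 := 55  ⟶  IIIM  (L6)  txn=BusRdX  M[L6]=30
step 13: P0: load  L2  ⟶  MIII  (L2)  txn=∅  M[L2]=59
step 14: P3: load  L6  ⟶  IIIM  (L6)  txn=∅  M[L6]=30
step 15: P2: store L2 := 65  ⟶  IIMI  (L2)  txn=BusRdX+Flush  M[L2]=25
step 16: P0: store L2 := 47  ⟶  MIII  (L2)  txn=BusRdX+Flush  M[L2]=65
step 17: P3: store L2 := 53  ⟶  IIIM  (L2)  txn=BusRdX+Flush  M[L2]=47
step 18: P1: load  L2  ⟶  ISIS  (L2)  txn=BusRd+Flush  M[L2]=53
step 19: P0: store L2 := 67  ⟶  MIII  (L2)  txn=BusRdX  M[L2]=53
step 20: P2: load  L2  ⟶  SISI  (L2)  txn=BusRd+Flush  M[L2]=67
step 21: P0: store L2 := 15  ⟶  MIII  (L2)  txn=BusRdX  M[L2]=67
step 22: P1: load  L2  ⟶  SSII  (L2)  txn=BusRd+Flush  M[L2]=15
step 23: P0: store L2 := 56  ⟶  MIII  (L2)  txn=BusRdX  M[L2]=15
step 24: P3: store L3 := 1  ⟶  IIIM  (L3)  txn=BusRdX  M[L3]=10
step 25: P1: store L2 := 27  ⟶  IMII  (L2)  txn=BusRdX+Flush  M[L2]=56
step 26: P1: load  L2  ⟶  IMII  (L2)  txn=∅  M[L2]=56
step 27: P0: load  L3  ⟶  SIIS  (L3)  txn=BusRd+Flush  M[L3]=1

invalidations = 5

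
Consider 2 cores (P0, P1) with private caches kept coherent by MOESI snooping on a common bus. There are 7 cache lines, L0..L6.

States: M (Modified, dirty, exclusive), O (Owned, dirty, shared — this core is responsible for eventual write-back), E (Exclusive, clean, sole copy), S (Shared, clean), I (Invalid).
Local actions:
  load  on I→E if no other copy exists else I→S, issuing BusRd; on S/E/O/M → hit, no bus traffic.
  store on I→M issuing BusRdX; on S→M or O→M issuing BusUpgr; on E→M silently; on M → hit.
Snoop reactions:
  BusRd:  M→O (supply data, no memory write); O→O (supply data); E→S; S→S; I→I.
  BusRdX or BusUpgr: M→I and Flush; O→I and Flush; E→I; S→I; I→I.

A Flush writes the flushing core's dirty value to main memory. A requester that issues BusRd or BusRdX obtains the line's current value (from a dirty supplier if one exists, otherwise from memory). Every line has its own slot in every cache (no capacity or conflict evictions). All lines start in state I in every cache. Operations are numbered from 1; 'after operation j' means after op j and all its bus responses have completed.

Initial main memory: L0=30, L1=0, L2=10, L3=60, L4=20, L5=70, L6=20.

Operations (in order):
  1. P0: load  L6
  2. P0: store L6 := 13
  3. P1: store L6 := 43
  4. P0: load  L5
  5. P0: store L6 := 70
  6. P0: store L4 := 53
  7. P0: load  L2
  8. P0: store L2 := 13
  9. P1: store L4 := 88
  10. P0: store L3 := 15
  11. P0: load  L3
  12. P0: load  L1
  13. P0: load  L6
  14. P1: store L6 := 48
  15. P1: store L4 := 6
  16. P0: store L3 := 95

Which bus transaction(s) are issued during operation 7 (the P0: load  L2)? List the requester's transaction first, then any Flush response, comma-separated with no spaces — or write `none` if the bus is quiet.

bus = BusRd

step 1: P0: load  L6  ⟶  EI  (L6)  txn=BusRd  M[L6]=20
step 2: P0: store L6 := 13  ⟶  MI  (L6)  txn=∅  M[L6]=20
step 3: P1: store L6 := 43  ⟶  IM  (L6)  txn=BusRdX+Flush  M[L6]=13
step 4: P0: load  L5  ⟶  EI  (L5)  txn=BusRd  M[L5]=70
step 5: P0: store L6 := 70  ⟶  MI  (L6)  txn=BusRdX+Flush  M[L6]=43
step 6: P0: store L4 := 53  ⟶  MI  (L4)  txn=BusRdX  M[L4]=20
step 7: P0: load  L2  ⟶  EI  (L2)  txn=BusRd  M[L2]=10
step 8: P0: store L2 := 13  ⟶  MI  (L2)  txn=∅  M[L2]=10
step 9: P1: store L4 := 88  ⟶  IM  (L4)  txn=BusRdX+Flush  M[L4]=53
step 10: P0: store L3 := 15  ⟶  MI  (L3)  txn=BusRdX  M[L3]=60
step 11: P0: load  L3  ⟶  MI  (L3)  txn=∅  M[L3]=60
step 12: P0: load  L1  ⟶  EI  (L1)  txn=BusRd  M[L1]=0
step 13: P0: load  L6  ⟶  MI  (L6)  txn=∅  M[L6]=43
step 14: P1: store L6 := 48  ⟶  IM  (L6)  txn=BusRdX+Flush  M[L6]=70
step 15: P1: store L4 := 6  ⟶  IM  (L4)  txn=∅  M[L4]=53
step 16: P0: store L3 := 95  ⟶  MI  (L3)  txn=∅  M[L3]=60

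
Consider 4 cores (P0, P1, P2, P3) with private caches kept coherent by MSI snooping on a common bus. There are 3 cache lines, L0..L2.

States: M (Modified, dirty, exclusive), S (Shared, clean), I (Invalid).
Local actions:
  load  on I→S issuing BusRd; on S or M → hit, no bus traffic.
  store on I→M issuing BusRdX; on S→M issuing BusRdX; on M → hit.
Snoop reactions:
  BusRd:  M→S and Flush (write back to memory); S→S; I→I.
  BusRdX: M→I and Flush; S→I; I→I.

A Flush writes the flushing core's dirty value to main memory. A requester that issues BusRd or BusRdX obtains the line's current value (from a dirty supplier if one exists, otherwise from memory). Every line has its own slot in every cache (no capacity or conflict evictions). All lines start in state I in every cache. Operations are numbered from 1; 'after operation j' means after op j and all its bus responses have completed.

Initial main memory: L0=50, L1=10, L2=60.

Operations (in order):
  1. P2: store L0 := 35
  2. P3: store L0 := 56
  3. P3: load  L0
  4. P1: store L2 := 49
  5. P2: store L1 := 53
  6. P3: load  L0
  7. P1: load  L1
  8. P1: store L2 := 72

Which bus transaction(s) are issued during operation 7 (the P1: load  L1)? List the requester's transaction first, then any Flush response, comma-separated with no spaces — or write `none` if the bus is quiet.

bus = BusRd,Flush

[1] P2: store L0 := 35 | P0:I, P1:I, P2:M(35), P3:I | bus: BusRdX
[2] P3: store L0 := 56 | P0:I, P1:I, P2:I, P3:M(56) | bus: BusRdX,Flush
[3] P3: load  L0 | P0:I, P1:I, P2:I, P3:M(56) | bus: none
[4] P1: store L2 := 49 | P0:I, P1:M(49), P2:I, P3:I | bus: BusRdX
[5] P2: store L1 := 53 | P0:I, P1:I, P2:M(53), P3:I | bus: BusRdX
[6] P3: load  L0 | P0:I, P1:I, P2:I, P3:M(56) | bus: none
[7] P1: load  L1 | P0:I, P1:S(53), P2:S(53), P3:I | bus: BusRd,Flush
[8] P1: store L2 := 72 | P0:I, P1:M(72), P2:I, P3:I | bus: none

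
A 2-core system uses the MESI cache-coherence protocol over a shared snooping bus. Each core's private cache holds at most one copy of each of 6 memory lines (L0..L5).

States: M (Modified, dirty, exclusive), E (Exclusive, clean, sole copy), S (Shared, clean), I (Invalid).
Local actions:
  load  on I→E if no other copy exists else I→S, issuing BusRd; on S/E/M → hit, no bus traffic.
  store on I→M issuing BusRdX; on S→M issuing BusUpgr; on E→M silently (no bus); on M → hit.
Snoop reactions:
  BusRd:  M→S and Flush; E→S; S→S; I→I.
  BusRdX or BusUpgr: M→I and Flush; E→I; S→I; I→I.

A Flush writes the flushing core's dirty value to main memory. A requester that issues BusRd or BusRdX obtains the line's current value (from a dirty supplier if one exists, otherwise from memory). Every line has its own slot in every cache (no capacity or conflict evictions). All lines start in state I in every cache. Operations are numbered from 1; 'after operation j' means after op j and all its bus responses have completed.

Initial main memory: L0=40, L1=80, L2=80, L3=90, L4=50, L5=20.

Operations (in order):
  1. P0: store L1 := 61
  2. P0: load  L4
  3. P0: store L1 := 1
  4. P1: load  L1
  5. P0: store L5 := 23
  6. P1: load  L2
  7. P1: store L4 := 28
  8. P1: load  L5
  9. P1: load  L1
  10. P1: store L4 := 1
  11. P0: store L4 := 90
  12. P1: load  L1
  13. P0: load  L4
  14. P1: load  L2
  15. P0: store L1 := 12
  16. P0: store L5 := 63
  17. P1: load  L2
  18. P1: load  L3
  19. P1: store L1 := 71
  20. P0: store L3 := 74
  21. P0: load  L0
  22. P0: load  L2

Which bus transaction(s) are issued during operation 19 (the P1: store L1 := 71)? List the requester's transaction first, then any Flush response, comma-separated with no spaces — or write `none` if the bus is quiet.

bus = BusRdX,Flush

  op1 P0: store L1 := 61 → M/I on L1; bus BusRdX; mem=80
  op2 P0: load  L4 → E/I on L4; bus BusRd; mem=50
  op3 P0: store L1 := 1 → M/I on L1; bus (none); mem=80
  op4 P1: load  L1 → S/S on L1; bus BusRd Flush; mem=1
  op5 P0: store L5 := 23 → M/I on L5; bus BusRdX; mem=20
  op6 P1: load  L2 → I/E on L2; bus BusRd; mem=80
  op7 P1: store L4 := 28 → I/M on L4; bus BusRdX; mem=50
  op8 P1: load  L5 → S/S on L5; bus BusRd Flush; mem=23
  op9 P1: load  L1 → S/S on L1; bus (none); mem=1
  op10 P1: store L4 := 1 → I/M on L4; bus (none); mem=50
  op11 P0: store L4 := 90 → M/I on L4; bus BusRdX Flush; mem=1
  op12 P1: load  L1 → S/S on L1; bus (none); mem=1
  op13 P0: load  L4 → M/I on L4; bus (none); mem=1
  op14 P1: load  L2 → I/E on L2; bus (none); mem=80
  op15 P0: store L1 := 12 → M/I on L1; bus BusUpgr; mem=1
  op16 P0: store L5 := 63 → M/I on L5; bus BusUpgr; mem=23
  op17 P1: load  L2 → I/E on L2; bus (none); mem=80
  op18 P1: load  L3 → I/E on L3; bus BusRd; mem=90
  op19 P1: store L1 := 71 → I/M on L1; bus BusRdX Flush; mem=12
  op20 P0: store L3 := 74 → M/I on L3; bus BusRdX; mem=90
  op21 P0: load  L0 → E/I on L0; bus BusRd; mem=40
  op22 P0: load  L2 → S/S on L2; bus BusRd; mem=80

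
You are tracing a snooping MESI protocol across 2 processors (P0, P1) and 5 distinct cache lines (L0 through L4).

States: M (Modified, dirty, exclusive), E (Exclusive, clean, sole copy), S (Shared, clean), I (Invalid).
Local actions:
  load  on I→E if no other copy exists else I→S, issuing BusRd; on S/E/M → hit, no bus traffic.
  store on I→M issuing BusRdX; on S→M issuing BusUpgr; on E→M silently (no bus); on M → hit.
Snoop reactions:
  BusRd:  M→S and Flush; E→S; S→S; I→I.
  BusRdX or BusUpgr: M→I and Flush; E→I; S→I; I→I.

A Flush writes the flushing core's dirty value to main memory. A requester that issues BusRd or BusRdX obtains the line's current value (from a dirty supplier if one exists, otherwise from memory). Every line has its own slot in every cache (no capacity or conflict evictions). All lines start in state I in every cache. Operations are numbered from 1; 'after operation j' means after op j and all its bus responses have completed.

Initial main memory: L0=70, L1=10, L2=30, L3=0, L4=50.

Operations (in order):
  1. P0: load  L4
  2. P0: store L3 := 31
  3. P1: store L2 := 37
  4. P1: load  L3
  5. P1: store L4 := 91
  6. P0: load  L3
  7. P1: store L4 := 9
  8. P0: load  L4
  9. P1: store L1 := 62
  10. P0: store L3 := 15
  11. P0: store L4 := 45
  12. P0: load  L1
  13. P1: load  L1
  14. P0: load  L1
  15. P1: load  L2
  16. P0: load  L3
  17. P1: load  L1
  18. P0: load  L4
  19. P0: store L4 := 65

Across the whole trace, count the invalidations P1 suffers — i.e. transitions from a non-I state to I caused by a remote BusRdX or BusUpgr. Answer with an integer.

invalidations = 2

step 1: P0: load  L4  ⟶  EI  (L4)  txn=BusRd  M[L4]=50
step 2: P0: store L3 := 31  ⟶  MI  (L3)  txn=BusRdX  M[L3]=0
step 3: P1: store L2 := 37  ⟶  IM  (L2)  txn=BusRdX  M[L2]=30
step 4: P1: load  L3  ⟶  SS  (L3)  txn=BusRd+Flush  M[L3]=31
step 5: P1: store L4 := 91  ⟶  IM  (L4)  txn=BusRdX  M[L4]=50
step 6: P0: load  L3  ⟶  SS  (L3)  txn=∅  M[L3]=31
step 7: P1: store L4 := 9  ⟶  IM  (L4)  txn=∅  M[L4]=50
step 8: P0: load  L4  ⟶  SS  (L4)  txn=BusRd+Flush  M[L4]=9
step 9: P1: store L1 := 62  ⟶  IM  (L1)  txn=BusRdX  M[L1]=10
step 10: P0: store L3 := 15  ⟶  MI  (L3)  txn=BusUpgr  M[L3]=31
step 11: P0: store L4 := 45  ⟶  MI  (L4)  txn=BusUpgr  M[L4]=9
step 12: P0: load  L1  ⟶  SS  (L1)  txn=BusRd+Flush  M[L1]=62
step 13: P1: load  L1  ⟶  SS  (L1)  txn=∅  M[L1]=62
step 14: P0: load  L1  ⟶  SS  (L1)  txn=∅  M[L1]=62
step 15: P1: load  L2  ⟶  IM  (L2)  txn=∅  M[L2]=30
step 16: P0: load  L3  ⟶  MI  (L3)  txn=∅  M[L3]=31
step 17: P1: load  L1  ⟶  SS  (L1)  txn=∅  M[L1]=62
step 18: P0: load  L4  ⟶  MI  (L4)  txn=∅  M[L4]=9
step 19: P0: store L4 := 65  ⟶  MI  (L4)  txn=∅  M[L4]=9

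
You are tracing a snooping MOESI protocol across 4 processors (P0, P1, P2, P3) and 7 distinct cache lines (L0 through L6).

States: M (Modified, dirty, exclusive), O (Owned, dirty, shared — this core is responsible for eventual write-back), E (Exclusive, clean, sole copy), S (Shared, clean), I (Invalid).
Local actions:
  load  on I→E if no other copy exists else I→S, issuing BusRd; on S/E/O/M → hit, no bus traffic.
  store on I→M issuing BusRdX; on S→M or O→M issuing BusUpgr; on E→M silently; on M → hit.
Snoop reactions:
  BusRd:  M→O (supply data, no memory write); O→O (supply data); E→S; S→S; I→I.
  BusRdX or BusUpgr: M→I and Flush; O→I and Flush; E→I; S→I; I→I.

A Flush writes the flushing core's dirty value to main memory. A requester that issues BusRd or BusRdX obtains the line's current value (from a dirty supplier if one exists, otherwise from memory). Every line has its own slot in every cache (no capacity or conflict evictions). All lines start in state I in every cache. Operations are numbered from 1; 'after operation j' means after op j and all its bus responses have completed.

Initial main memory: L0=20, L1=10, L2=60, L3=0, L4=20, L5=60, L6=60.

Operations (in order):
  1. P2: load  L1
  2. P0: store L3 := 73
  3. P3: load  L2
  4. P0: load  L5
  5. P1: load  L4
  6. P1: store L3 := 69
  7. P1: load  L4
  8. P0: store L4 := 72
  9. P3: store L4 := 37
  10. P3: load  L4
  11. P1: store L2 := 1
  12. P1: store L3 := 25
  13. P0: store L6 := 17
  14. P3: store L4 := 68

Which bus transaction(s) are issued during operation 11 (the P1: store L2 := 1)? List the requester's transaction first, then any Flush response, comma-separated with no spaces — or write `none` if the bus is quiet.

bus = BusRdX

1. P2: load  L1  bus=[BusRd]  L1: P0=I P1=I P2=E P3=I  mem[L1]=10
2. P0: store L3 := 73  bus=[BusRdX]  L3: P0=M P1=I P2=I P3=I  mem[L3]=0
3. P3: load  L2  bus=[BusRd]  L2: P0=I P1=I P2=I P3=E  mem[L2]=60
4. P0: load  L5  bus=[BusRd]  L5: P0=E P1=I P2=I P3=I  mem[L5]=60
5. P1: load  L4  bus=[BusRd]  L4: P0=I P1=E P2=I P3=I  mem[L4]=20
6. P1: store L3 := 69  bus=[BusRdX,Flush]  L3: P0=I P1=M P2=I P3=I  mem[L3]=73
7. P1: load  L4  bus=[-]  L4: P0=I P1=E P2=I P3=I  mem[L4]=20
8. P0: store L4 := 72  bus=[BusRdX]  L4: P0=M P1=I P2=I P3=I  mem[L4]=20
9. P3: store L4 := 37  bus=[BusRdX,Flush]  L4: P0=I P1=I P2=I P3=M  mem[L4]=72
10. P3: load  L4  bus=[-]  L4: P0=I P1=I P2=I P3=M  mem[L4]=72
11. P1: store L2 := 1  bus=[BusRdX]  L2: P0=I P1=M P2=I P3=I  mem[L2]=60
12. P1: store L3 := 25  bus=[-]  L3: P0=I P1=M P2=I P3=I  mem[L3]=73
13. P0: store L6 := 17  bus=[BusRdX]  L6: P0=M P1=I P2=I P3=I  mem[L6]=60
14. P3: store L4 := 68  bus=[-]  L4: P0=I P1=I P2=I P3=M  mem[L4]=72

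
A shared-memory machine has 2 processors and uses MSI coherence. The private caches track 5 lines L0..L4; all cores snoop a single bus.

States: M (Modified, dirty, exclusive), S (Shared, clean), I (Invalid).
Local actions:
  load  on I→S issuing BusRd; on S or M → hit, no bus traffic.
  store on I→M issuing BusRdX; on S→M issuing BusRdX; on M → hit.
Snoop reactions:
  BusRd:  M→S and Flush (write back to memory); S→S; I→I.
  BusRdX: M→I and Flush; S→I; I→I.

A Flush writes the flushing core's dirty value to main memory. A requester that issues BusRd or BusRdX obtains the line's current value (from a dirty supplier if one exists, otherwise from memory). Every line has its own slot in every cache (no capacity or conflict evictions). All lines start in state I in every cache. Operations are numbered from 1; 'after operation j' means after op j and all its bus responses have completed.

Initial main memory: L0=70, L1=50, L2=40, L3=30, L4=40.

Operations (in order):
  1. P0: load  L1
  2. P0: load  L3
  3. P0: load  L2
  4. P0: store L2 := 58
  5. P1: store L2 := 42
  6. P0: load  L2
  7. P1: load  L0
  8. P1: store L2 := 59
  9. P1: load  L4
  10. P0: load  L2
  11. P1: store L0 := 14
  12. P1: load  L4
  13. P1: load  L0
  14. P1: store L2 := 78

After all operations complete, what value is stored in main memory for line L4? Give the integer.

memory[L4] = 40

[1] P0: load  L1 | P0:S(50), P1:I | bus: BusRd
[2] P0: load  L3 | P0:S(30), P1:I | bus: BusRd
[3] P0: load  L2 | P0:S(40), P1:I | bus: BusRd
[4] P0: store L2 := 58 | P0:M(58), P1:I | bus: BusRdX
[5] P1: store L2 := 42 | P0:I, P1:M(42) | bus: BusRdX,Flush
[6] P0: load  L2 | P0:S(42), P1:S(42) | bus: BusRd,Flush
[7] P1: load  L0 | P0:I, P1:S(70) | bus: BusRd
[8] P1: store L2 := 59 | P0:I, P1:M(59) | bus: BusRdX
[9] P1: load  L4 | P0:I, P1:S(40) | bus: BusRd
[10] P0: load  L2 | P0:S(59), P1:S(59) | bus: BusRd,Flush
[11] P1: store L0 := 14 | P0:I, P1:M(14) | bus: BusRdX
[12] P1: load  L4 | P0:I, P1:S(40) | bus: none
[13] P1: load  L0 | P0:I, P1:M(14) | bus: none
[14] P1: store L2 := 78 | P0:I, P1:M(78) | bus: BusRdX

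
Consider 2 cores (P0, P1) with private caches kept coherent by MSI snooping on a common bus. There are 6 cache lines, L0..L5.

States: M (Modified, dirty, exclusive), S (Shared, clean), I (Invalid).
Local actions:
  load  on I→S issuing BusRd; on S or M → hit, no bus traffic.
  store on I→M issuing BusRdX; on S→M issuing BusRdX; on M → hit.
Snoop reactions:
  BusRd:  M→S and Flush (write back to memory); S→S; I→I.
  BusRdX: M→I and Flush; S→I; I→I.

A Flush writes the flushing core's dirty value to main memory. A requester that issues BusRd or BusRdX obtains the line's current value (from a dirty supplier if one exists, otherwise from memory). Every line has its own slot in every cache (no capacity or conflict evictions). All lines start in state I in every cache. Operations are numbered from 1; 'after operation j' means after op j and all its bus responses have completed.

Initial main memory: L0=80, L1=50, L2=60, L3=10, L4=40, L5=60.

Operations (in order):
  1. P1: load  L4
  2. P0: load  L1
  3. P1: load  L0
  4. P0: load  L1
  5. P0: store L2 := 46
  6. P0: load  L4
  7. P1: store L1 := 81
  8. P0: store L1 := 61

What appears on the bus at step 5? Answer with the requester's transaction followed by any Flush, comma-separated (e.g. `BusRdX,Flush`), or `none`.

1. P1: load  L4  bus=[BusRd]  L4: P0=I P1=S  mem[L4]=40
2. P0: load  L1  bus=[BusRd]  L1: P0=S P1=I  mem[L1]=50
3. P1: load  L0  bus=[BusRd]  L0: P0=I P1=S  mem[L0]=80
4. P0: load  L1  bus=[-]  L1: P0=S P1=I  mem[L1]=50
5. P0: store L2 := 46  bus=[BusRdX]  L2: P0=M P1=I  mem[L2]=60
6. P0: load  L4  bus=[BusRd]  L4: P0=S P1=S  mem[L4]=40
7. P1: store L1 := 81  bus=[BusRdX]  L1: P0=I P1=M  mem[L1]=50
8. P0: store L1 := 61  bus=[BusRdX,Flush]  L1: P0=M P1=I  mem[L1]=81

bus = BusRdX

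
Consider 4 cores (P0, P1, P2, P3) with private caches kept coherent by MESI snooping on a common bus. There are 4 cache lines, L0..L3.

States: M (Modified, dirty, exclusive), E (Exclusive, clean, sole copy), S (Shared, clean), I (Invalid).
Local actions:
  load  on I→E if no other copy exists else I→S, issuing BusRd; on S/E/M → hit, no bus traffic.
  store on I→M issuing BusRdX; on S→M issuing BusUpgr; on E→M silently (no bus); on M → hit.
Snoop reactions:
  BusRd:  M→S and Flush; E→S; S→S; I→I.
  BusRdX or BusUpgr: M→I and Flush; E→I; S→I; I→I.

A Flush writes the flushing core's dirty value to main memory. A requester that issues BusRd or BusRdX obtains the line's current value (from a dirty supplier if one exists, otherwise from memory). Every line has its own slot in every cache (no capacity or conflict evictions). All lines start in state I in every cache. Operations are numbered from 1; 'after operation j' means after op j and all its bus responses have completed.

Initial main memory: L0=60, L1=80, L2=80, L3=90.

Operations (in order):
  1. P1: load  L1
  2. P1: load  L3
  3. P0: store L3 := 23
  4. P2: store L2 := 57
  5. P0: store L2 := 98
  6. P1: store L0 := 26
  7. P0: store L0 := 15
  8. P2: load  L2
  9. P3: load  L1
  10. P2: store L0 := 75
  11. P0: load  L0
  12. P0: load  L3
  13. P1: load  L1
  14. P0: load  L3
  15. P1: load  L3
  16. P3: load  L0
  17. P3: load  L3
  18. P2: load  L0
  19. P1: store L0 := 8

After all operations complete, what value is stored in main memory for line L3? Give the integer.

memory[L3] = 23

1. P1: load  L1  bus=[BusRd]  L1: P0=I P1=E P2=I P3=I  mem[L1]=80
2. P1: load  L3  bus=[BusRd]  L3: P0=I P1=E P2=I P3=I  mem[L3]=90
3. P0: store L3 := 23  bus=[BusRdX]  L3: P0=M P1=I P2=I P3=I  mem[L3]=90
4. P2: store L2 := 57  bus=[BusRdX]  L2: P0=I P1=I P2=M P3=I  mem[L2]=80
5. P0: store L2 := 98  bus=[BusRdX,Flush]  L2: P0=M P1=I P2=I P3=I  mem[L2]=57
6. P1: store L0 := 26  bus=[BusRdX]  L0: P0=I P1=M P2=I P3=I  mem[L0]=60
7. P0: store L0 := 15  bus=[BusRdX,Flush]  L0: P0=M P1=I P2=I P3=I  mem[L0]=26
8. P2: load  L2  bus=[BusRd,Flush]  L2: P0=S P1=I P2=S P3=I  mem[L2]=98
9. P3: load  L1  bus=[BusRd]  L1: P0=I P1=S P2=I P3=S  mem[L1]=80
10. P2: store L0 := 75  bus=[BusRdX,Flush]  L0: P0=I P1=I P2=M P3=I  mem[L0]=15
11. P0: load  L0  bus=[BusRd,Flush]  L0: P0=S P1=I P2=S P3=I  mem[L0]=75
12. P0: load  L3  bus=[-]  L3: P0=M P1=I P2=I P3=I  mem[L3]=90
13. P1: load  L1  bus=[-]  L1: P0=I P1=S P2=I P3=S  mem[L1]=80
14. P0: load  L3  bus=[-]  L3: P0=M P1=I P2=I P3=I  mem[L3]=90
15. P1: load  L3  bus=[BusRd,Flush]  L3: P0=S P1=S P2=I P3=I  mem[L3]=23
16. P3: load  L0  bus=[BusRd]  L0: P0=S P1=I P2=S P3=S  mem[L0]=75
17. P3: load  L3  bus=[BusRd]  L3: P0=S P1=S P2=I P3=S  mem[L3]=23
18. P2: load  L0  bus=[-]  L0: P0=S P1=I P2=S P3=S  mem[L0]=75
19. P1: store L0 := 8  bus=[BusRdX]  L0: P0=I P1=M P2=I P3=I  mem[L0]=75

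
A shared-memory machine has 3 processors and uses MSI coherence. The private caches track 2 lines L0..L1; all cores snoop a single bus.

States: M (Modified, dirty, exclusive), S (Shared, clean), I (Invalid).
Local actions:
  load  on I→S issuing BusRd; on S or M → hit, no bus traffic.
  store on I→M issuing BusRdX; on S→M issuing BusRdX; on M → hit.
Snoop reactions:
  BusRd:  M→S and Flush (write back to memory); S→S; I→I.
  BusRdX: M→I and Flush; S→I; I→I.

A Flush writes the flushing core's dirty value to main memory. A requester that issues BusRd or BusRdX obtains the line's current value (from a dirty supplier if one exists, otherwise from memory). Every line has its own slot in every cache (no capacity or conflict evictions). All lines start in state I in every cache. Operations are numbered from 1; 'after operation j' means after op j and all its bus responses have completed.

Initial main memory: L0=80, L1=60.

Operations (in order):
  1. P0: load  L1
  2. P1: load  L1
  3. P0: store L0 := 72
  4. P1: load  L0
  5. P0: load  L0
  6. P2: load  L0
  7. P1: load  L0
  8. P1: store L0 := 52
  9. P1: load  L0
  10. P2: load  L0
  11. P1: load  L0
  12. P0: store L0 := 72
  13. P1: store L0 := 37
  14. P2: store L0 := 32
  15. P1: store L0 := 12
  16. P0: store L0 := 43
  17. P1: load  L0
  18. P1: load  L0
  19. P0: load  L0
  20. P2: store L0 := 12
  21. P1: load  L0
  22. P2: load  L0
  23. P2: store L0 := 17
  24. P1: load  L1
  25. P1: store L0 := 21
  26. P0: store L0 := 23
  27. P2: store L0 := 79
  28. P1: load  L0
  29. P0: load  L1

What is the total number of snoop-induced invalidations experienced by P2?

invalidations = 4

[1] P0: load  L1 | P0:S(60), P1:I, P2:I | bus: BusRd
[2] P1: load  L1 | P0:S(60), P1:S(60), P2:I | bus: BusRd
[3] P0: store L0 := 72 | P0:M(72), P1:I, P2:I | bus: BusRdX
[4] P1: load  L0 | P0:S(72), P1:S(72), P2:I | bus: BusRd,Flush
[5] P0: load  L0 | P0:S(72), P1:S(72), P2:I | bus: none
[6] P2: load  L0 | P0:S(72), P1:S(72), P2:S(72) | bus: BusRd
[7] P1: load  L0 | P0:S(72), P1:S(72), P2:S(72) | bus: none
[8] P1: store L0 := 52 | P0:I, P1:M(52), P2:I | bus: BusRdX
[9] P1: load  L0 | P0:I, P1:M(52), P2:I | bus: none
[10] P2: load  L0 | P0:I, P1:S(52), P2:S(52) | bus: BusRd,Flush
[11] P1: load  L0 | P0:I, P1:S(52), P2:S(52) | bus: none
[12] P0: store L0 := 72 | P0:M(72), P1:I, P2:I | bus: BusRdX
[13] P1: store L0 := 37 | P0:I, P1:M(37), P2:I | bus: BusRdX,Flush
[14] P2: store L0 := 32 | P0:I, P1:I, P2:M(32) | bus: BusRdX,Flush
[15] P1: store L0 := 12 | P0:I, P1:M(12), P2:I | bus: BusRdX,Flush
[16] P0: store L0 := 43 | P0:M(43), P1:I, P2:I | bus: BusRdX,Flush
[17] P1: load  L0 | P0:S(43), P1:S(43), P2:I | bus: BusRd,Flush
[18] P1: load  L0 | P0:S(43), P1:S(43), P2:I | bus: none
[19] P0: load  L0 | P0:S(43), P1:S(43), P2:I | bus: none
[20] P2: store L0 := 12 | P0:I, P1:I, P2:M(12) | bus: BusRdX
[21] P1: load  L0 | P0:I, P1:S(12), P2:S(12) | bus: BusRd,Flush
[22] P2: load  L0 | P0:I, P1:S(12), P2:S(12) | bus: none
[23] P2: store L0 := 17 | P0:I, P1:I, P2:M(17) | bus: BusRdX
[24] P1: load  L1 | P0:S(60), P1:S(60), P2:I | bus: none
[25] P1: store L0 := 21 | P0:I, P1:M(21), P2:I | bus: BusRdX,Flush
[26] P0: store L0 := 23 | P0:M(23), P1:I, P2:I | bus: BusRdX,Flush
[27] P2: store L0 := 79 | P0:I, P1:I, P2:M(79) | bus: BusRdX,Flush
[28] P1: load  L0 | P0:I, P1:S(79), P2:S(79) | bus: BusRd,Flush
[29] P0: load  L1 | P0:S(60), P1:S(60), P2:I | bus: none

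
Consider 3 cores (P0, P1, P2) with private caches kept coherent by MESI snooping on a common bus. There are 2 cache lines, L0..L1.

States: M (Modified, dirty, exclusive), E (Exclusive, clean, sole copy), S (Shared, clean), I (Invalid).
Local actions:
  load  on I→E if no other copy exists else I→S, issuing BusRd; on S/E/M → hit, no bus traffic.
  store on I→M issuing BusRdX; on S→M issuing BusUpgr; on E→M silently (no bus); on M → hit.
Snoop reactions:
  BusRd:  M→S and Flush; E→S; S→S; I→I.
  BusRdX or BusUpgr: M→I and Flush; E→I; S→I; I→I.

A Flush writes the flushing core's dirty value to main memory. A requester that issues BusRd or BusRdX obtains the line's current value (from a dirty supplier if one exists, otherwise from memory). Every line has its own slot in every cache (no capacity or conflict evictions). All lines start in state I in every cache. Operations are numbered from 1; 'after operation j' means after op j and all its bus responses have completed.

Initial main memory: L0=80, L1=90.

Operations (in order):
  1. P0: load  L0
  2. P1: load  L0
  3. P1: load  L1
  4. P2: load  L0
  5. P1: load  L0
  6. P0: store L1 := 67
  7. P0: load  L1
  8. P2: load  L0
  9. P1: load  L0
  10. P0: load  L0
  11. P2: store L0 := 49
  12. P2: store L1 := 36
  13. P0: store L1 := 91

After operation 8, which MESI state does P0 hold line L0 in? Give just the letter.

1. P0: load  L0  bus=[BusRd]  L0: P0=E P1=I P2=I  mem[L0]=80
2. P1: load  L0  bus=[BusRd]  L0: P0=S P1=S P2=I  mem[L0]=80
3. P1: load  L1  bus=[BusRd]  L1: P0=I P1=E P2=I  mem[L1]=90
4. P2: load  L0  bus=[BusRd]  L0: P0=S P1=S P2=S  mem[L0]=80
5. P1: load  L0  bus=[-]  L0: P0=S P1=S P2=S  mem[L0]=80
6. P0: store L1 := 67  bus=[BusRdX]  L1: P0=M P1=I P2=I  mem[L1]=90
7. P0: load  L1  bus=[-]  L1: P0=M P1=I P2=I  mem[L1]=90
8. P2: load  L0  bus=[-]  L0: P0=S P1=S P2=S  mem[L0]=80
9. P1: load  L0  bus=[-]  L0: P0=S P1=S P2=S  mem[L0]=80
10. P0: load  L0  bus=[-]  L0: P0=S P1=S P2=S  mem[L0]=80
11. P2: store L0 := 49  bus=[BusUpgr]  L0: P0=I P1=I P2=M  mem[L0]=80
12. P2: store L1 := 36  bus=[BusRdX,Flush]  L1: P0=I P1=I P2=M  mem[L1]=67
13. P0: store L1 := 91  bus=[BusRdX,Flush]  L1: P0=M P1=I P2=I  mem[L1]=36

state = S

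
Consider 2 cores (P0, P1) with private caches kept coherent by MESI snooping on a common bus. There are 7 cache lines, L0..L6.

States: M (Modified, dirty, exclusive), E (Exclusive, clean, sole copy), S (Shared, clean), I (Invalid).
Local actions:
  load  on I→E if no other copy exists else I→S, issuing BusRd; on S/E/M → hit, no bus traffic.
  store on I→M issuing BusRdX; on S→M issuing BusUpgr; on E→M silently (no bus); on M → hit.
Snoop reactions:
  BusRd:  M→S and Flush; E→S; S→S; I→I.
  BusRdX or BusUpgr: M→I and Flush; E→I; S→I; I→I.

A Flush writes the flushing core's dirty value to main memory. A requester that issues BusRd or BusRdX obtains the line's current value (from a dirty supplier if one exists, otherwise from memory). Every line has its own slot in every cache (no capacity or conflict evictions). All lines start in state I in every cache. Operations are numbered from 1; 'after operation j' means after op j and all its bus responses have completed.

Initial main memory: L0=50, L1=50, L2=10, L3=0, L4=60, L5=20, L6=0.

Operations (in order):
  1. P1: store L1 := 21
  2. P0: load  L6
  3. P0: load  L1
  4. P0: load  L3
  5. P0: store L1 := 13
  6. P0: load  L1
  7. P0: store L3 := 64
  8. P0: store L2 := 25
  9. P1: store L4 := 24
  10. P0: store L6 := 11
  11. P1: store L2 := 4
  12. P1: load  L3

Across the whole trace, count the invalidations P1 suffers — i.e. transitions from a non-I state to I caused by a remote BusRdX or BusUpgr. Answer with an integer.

  op1 P1: store L1 := 21 → I/M on L1; bus BusRdX; mem=50
  op2 P0: load  L6 → E/I on L6; bus BusRd; mem=0
  op3 P0: load  L1 → S/S on L1; bus BusRd Flush; mem=21
  op4 P0: load  L3 → E/I on L3; bus BusRd; mem=0
  op5 P0: store L1 := 13 → M/I on L1; bus BusUpgr; mem=21
  op6 P0: load  L1 → M/I on L1; bus (none); mem=21
  op7 P0: store L3 := 64 → M/I on L3; bus (none); mem=0
  op8 P0: store L2 := 25 → M/I on L2; bus BusRdX; mem=10
  op9 P1: store L4 := 24 → I/M on L4; bus BusRdX; mem=60
  op10 P0: store L6 := 11 → M/I on L6; bus (none); mem=0
  op11 P1: store L2 := 4 → I/M on L2; bus BusRdX Flush; mem=25
  op12 P1: load  L3 → S/S on L3; bus BusRd Flush; mem=64

invalidations = 1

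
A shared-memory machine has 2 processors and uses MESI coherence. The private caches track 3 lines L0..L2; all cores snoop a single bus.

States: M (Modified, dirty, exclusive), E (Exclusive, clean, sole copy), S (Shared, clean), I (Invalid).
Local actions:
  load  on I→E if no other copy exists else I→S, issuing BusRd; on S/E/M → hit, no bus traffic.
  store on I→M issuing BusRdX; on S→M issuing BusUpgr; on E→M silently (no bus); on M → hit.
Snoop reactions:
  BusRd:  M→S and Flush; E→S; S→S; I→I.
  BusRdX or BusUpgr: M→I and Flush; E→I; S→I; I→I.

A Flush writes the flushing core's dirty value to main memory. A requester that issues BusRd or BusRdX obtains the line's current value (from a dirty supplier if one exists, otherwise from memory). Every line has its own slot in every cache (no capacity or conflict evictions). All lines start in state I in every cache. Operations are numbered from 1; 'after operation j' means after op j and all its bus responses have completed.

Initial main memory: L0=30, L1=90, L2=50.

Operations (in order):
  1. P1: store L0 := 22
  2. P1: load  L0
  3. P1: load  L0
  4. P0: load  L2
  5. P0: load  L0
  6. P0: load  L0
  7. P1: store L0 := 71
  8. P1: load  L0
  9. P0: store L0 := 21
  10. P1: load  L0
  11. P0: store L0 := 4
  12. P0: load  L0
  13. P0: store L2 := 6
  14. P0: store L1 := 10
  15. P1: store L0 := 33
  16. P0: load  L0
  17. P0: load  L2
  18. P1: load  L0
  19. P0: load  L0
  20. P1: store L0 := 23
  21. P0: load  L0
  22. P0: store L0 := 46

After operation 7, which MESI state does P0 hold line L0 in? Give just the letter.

step 1: P1: store L0 := 22  ⟶  IM  (L0)  txn=BusRdX  M[L0]=30
step 2: P1: load  L0  ⟶  IM  (L0)  txn=∅  M[L0]=30
step 3: P1: load  L0  ⟶  IM  (L0)  txn=∅  M[L0]=30
step 4: P0: load  L2  ⟶  EI  (L2)  txn=BusRd  M[L2]=50
step 5: P0: load  L0  ⟶  SS  (L0)  txn=BusRd+Flush  M[L0]=22
step 6: P0: load  L0  ⟶  SS  (L0)  txn=∅  M[L0]=22
step 7: P1: store L0 := 71  ⟶  IM  (L0)  txn=BusUpgr  M[L0]=22
step 8: P1: load  L0  ⟶  IM  (L0)  txn=∅  M[L0]=22
step 9: P0: store L0 := 21  ⟶  MI  (L0)  txn=BusRdX+Flush  M[L0]=71
step 10: P1: load  L0  ⟶  SS  (L0)  txn=BusRd+Flush  M[L0]=21
step 11: P0: store L0 := 4  ⟶  MI  (L0)  txn=BusUpgr  M[L0]=21
step 12: P0: load  L0  ⟶  MI  (L0)  txn=∅  M[L0]=21
step 13: P0: store L2 := 6  ⟶  MI  (L2)  txn=∅  M[L2]=50
step 14: P0: store L1 := 10  ⟶  MI  (L1)  txn=BusRdX  M[L1]=90
step 15: P1: store L0 := 33  ⟶  IM  (L0)  txn=BusRdX+Flush  M[L0]=4
step 16: P0: load  L0  ⟶  SS  (L0)  txn=BusRd+Flush  M[L0]=33
step 17: P0: load  L2  ⟶  MI  (L2)  txn=∅  M[L2]=50
step 18: P1: load  L0  ⟶  SS  (L0)  txn=∅  M[L0]=33
step 19: P0: load  L0  ⟶  SS  (L0)  txn=∅  M[L0]=33
step 20: P1: store L0 := 23  ⟶  IM  (L0)  txn=BusUpgr  M[L0]=33
step 21: P0: load  L0  ⟶  SS  (L0)  txn=BusRd+Flush  M[L0]=23
step 22: P0: store L0 := 46  ⟶  MI  (L0)  txn=BusUpgr  M[L0]=23

state = I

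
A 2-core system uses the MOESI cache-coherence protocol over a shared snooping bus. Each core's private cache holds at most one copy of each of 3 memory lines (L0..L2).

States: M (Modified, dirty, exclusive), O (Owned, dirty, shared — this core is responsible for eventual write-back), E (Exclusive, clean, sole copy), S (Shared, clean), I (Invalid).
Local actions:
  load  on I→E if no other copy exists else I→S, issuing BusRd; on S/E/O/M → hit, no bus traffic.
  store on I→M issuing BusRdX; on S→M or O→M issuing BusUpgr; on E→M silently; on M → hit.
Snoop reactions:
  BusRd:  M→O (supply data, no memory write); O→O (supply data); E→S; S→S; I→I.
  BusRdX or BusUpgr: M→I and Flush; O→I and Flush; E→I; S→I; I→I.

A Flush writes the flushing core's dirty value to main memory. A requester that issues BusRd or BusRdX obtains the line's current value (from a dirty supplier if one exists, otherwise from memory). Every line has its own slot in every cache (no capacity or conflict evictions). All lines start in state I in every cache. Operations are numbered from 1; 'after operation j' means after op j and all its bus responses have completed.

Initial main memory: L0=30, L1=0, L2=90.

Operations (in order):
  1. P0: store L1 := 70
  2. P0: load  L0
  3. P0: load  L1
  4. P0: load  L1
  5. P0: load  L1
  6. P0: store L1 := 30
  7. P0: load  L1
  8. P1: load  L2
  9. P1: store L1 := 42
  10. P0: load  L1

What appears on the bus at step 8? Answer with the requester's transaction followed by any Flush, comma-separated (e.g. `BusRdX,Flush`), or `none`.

bus = BusRd

  op1 P0: store L1 := 70 → M/I on L1; bus BusRdX; mem=0
  op2 P0: load  L0 → E/I on L0; bus BusRd; mem=30
  op3 P0: load  L1 → M/I on L1; bus (none); mem=0
  op4 P0: load  L1 → M/I on L1; bus (none); mem=0
  op5 P0: load  L1 → M/I on L1; bus (none); mem=0
  op6 P0: store L1 := 30 → M/I on L1; bus (none); mem=0
  op7 P0: load  L1 → M/I on L1; bus (none); mem=0
  op8 P1: load  L2 → I/E on L2; bus BusRd; mem=90
  op9 P1: store L1 := 42 → I/M on L1; bus BusRdX Flush; mem=30
  op10 P0: load  L1 → S/O on L1; bus BusRd; mem=30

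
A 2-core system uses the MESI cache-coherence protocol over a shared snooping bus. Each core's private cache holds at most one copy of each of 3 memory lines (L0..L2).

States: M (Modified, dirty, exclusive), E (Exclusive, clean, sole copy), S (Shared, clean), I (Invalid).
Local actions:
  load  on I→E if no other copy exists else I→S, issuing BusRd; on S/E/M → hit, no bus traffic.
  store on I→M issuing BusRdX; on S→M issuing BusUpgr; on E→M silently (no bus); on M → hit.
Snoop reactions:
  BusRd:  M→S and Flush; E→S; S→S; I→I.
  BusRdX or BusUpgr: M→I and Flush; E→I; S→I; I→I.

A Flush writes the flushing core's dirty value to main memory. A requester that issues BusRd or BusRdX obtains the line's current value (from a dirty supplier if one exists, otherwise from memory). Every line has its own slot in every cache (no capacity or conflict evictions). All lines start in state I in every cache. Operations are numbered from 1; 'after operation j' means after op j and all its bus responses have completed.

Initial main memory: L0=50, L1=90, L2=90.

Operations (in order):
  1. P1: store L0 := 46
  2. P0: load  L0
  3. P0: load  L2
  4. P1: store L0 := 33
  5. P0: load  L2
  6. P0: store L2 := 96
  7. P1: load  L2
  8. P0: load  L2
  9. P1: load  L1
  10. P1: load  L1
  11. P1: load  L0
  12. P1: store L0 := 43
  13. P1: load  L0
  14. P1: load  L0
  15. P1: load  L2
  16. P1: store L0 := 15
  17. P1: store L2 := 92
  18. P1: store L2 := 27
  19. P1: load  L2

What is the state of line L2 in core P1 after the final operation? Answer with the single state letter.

step 1: P1: store L0 := 46  ⟶  IM  (L0)  txn=BusRdX  M[L0]=50
step 2: P0: load  L0  ⟶  SS  (L0)  txn=BusRd+Flush  M[L0]=46
step 3: P0: load  L2  ⟶  EI  (L2)  txn=BusRd  M[L2]=90
step 4: P1: store L0 := 33  ⟶  IM  (L0)  txn=BusUpgr  M[L0]=46
step 5: P0: load  L2  ⟶  EI  (L2)  txn=∅  M[L2]=90
step 6: P0: store L2 := 96  ⟶  MI  (L2)  txn=∅  M[L2]=90
step 7: P1: load  L2  ⟶  SS  (L2)  txn=BusRd+Flush  M[L2]=96
step 8: P0: load  L2  ⟶  SS  (L2)  txn=∅  M[L2]=96
step 9: P1: load  L1  ⟶  IE  (L1)  txn=BusRd  M[L1]=90
step 10: P1: load  L1  ⟶  IE  (L1)  txn=∅  M[L1]=90
step 11: P1: load  L0  ⟶  IM  (L0)  txn=∅  M[L0]=46
step 12: P1: store L0 := 43  ⟶  IM  (L0)  txn=∅  M[L0]=46
step 13: P1: load  L0  ⟶  IM  (L0)  txn=∅  M[L0]=46
step 14: P1: load  L0  ⟶  IM  (L0)  txn=∅  M[L0]=46
step 15: P1: load  L2  ⟶  SS  (L2)  txn=∅  M[L2]=96
step 16: P1: store L0 := 15  ⟶  IM  (L0)  txn=∅  M[L0]=46
step 17: P1: store L2 := 92  ⟶  IM  (L2)  txn=BusUpgr  M[L2]=96
step 18: P1: store L2 := 27  ⟶  IM  (L2)  txn=∅  M[L2]=96
step 19: P1: load  L2  ⟶  IM  (L2)  txn=∅  M[L2]=96

state = M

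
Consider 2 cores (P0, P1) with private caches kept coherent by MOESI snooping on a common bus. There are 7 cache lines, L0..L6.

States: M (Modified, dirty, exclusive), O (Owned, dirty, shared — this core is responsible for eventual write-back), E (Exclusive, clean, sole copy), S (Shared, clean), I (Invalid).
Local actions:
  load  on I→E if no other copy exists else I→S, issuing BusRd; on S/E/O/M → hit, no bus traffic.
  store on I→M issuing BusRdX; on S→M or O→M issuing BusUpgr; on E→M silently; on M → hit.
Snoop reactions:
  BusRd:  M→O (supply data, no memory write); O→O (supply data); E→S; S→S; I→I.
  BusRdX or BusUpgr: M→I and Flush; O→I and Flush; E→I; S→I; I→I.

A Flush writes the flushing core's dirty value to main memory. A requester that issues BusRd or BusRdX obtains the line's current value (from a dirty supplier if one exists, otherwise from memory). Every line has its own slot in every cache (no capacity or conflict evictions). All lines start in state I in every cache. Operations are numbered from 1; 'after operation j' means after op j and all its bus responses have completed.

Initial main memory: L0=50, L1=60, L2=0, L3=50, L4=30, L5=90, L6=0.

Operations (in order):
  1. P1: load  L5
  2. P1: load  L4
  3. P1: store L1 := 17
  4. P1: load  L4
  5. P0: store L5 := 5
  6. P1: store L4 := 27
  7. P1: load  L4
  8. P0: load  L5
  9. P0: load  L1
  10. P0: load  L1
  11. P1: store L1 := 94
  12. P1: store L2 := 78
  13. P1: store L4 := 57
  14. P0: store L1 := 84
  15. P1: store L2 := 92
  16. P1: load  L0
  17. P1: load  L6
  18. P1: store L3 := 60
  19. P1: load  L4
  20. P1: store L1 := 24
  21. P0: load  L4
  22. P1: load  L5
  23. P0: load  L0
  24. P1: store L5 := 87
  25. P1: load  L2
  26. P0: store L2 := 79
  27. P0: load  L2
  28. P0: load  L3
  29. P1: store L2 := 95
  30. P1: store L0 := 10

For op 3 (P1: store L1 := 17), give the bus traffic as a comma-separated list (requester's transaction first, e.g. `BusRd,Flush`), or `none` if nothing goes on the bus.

bus = BusRdX

1. P1: load  L5  bus=[BusRd]  L5: P0=I P1=E  mem[L5]=90
2. P1: load  L4  bus=[BusRd]  L4: P0=I P1=E  mem[L4]=30
3. P1: store L1 := 17  bus=[BusRdX]  L1: P0=I P1=M  mem[L1]=60
4. P1: load  L4  bus=[-]  L4: P0=I P1=E  mem[L4]=30
5. P0: store L5 := 5  bus=[BusRdX]  L5: P0=M P1=I  mem[L5]=90
6. P1: store L4 := 27  bus=[-]  L4: P0=I P1=M  mem[L4]=30
7. P1: load  L4  bus=[-]  L4: P0=I P1=M  mem[L4]=30
8. P0: load  L5  bus=[-]  L5: P0=M P1=I  mem[L5]=90
9. P0: load  L1  bus=[BusRd]  L1: P0=S P1=O  mem[L1]=60
10. P0: load  L1  bus=[-]  L1: P0=S P1=O  mem[L1]=60
11. P1: store L1 := 94  bus=[BusUpgr]  L1: P0=I P1=M  mem[L1]=60
12. P1: store L2 := 78  bus=[BusRdX]  L2: P0=I P1=M  mem[L2]=0
13. P1: store L4 := 57  bus=[-]  L4: P0=I P1=M  mem[L4]=30
14. P0: store L1 := 84  bus=[BusRdX,Flush]  L1: P0=M P1=I  mem[L1]=94
15. P1: store L2 := 92  bus=[-]  L2: P0=I P1=M  mem[L2]=0
16. P1: load  L0  bus=[BusRd]  L0: P0=I P1=E  mem[L0]=50
17. P1: load  L6  bus=[BusRd]  L6: P0=I P1=E  mem[L6]=0
18. P1: store L3 := 60  bus=[BusRdX]  L3: P0=I P1=M  mem[L3]=50
19. P1: load  L4  bus=[-]  L4: P0=I P1=M  mem[L4]=30
20. P1: store L1 := 24  bus=[BusRdX,Flush]  L1: P0=I P1=M  mem[L1]=84
21. P0: load  L4  bus=[BusRd]  L4: P0=S P1=O  mem[L4]=30
22. P1: load  L5  bus=[BusRd]  L5: P0=O P1=S  mem[L5]=90
23. P0: load  L0  bus=[BusRd]  L0: P0=S P1=S  mem[L0]=50
24. P1: store L5 := 87  bus=[BusUpgr,Flush]  L5: P0=I P1=M  mem[L5]=5
25. P1: load  L2  bus=[-]  L2: P0=I P1=M  mem[L2]=0
26. P0: store L2 := 79  bus=[BusRdX,Flush]  L2: P0=M P1=I  mem[L2]=92
27. P0: load  L2  bus=[-]  L2: P0=M P1=I  mem[L2]=92
28. P0: load  L3  bus=[BusRd]  L3: P0=S P1=O  mem[L3]=50
29. P1: store L2 := 95  bus=[BusRdX,Flush]  L2: P0=I P1=M  mem[L2]=79
30. P1: store L0 := 10  bus=[BusUpgr]  L0: P0=I P1=M  mem[L0]=50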